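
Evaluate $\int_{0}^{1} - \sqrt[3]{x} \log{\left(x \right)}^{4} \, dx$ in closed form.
$- \frac{729}{128}$

Begin with the known integral
$$J(a) = \int_{0}^{1} - x^{a} \, dx = - \frac{1}{a + 1}.$$

Differentiating under the integral sign brings down a factor of $\ln x$:
$$\frac{dJ}{da} = \int_{0}^{1} - x^{a} \log{\left(x \right)} \, dx = \frac{1}{\left(a + 1\right)^{2}}.$$

Repeating $4$ times in total — each differentiation brings down another $\ln x$ — gives
$$\frac{d^{4}J}{da^{4}} = \int_{0}^{1} - x^{a} \log{\left(x \right)}^{4} \, dx = - \frac{24}{\left(a + 1\right)^{5}},$$
and the integrand here is exactly the target integrand, so $I = - \frac{24}{\left(a + 1\right)^{5}}$.

Setting $a = \frac{1}{3}$:
$$I = - \frac{729}{128}.$$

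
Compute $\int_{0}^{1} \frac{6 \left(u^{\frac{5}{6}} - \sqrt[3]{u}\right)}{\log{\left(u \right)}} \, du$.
$\log{\left(\frac{1771561}{262144} \right)}$

Replace the exponent $\frac{5}{6}$ by a parameter $a$: let $I(a) = \int_{0}^{1} \frac{6 \left(- \sqrt[3]{u} + u^{a}\right)}{\log{\left(u \right)}} \, du$.

Since $\dfrac{\partial}{\partial a}\,u^{a} = u^{a} \ln u$, the $\ln u$ in the denominator cancels and
$$\frac{dI}{da} = \int_{0}^{1} 6 u^{a} \, du = 6 \left[\frac{u^{a+1}}{a+1}\right]_0^1 = \frac{6}{a + 1}.$$

Integrating with respect to $a$ gives $I(a) = \log{\left(\frac{729 \left(a + 1\right)^{6}}{4096} \right)} + C$.

At $a = \frac{1}{3}$ the integrand is identically $0$, so $I(\frac{1}{3}) = 0$. The closed form gives $0$, hence $C = 0$.

Setting $a = \frac{5}{6}$:
$$I = \log{\left(\frac{1771561}{262144} \right)}.$$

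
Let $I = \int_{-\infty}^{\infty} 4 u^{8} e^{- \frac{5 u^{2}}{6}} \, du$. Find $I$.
$\frac{6804 \sqrt{30} \sqrt{\pi}}{625}$

Begin with the known integral
$$J(a) = \int_{-\infty}^{\infty} 4 e^{- a u^{2}} \, du = \frac{4 \sqrt{\pi}}{\sqrt{a}}.$$

Differentiating under the integral sign brings down a factor of $(-u^2)$:
$$\frac{dJ}{da} = \int_{-\infty}^{\infty} - 4 u^{2} e^{- a u^{2}} \, du = - \frac{2 \sqrt{\pi}}{a^{\frac{3}{2}}}.$$

Repeating $4$ times in total — each differentiation brings down another $(-u^2)$ — gives
$$\frac{d^{4}J}{da^{4}} = \int_{-\infty}^{\infty} 4 u^{8} e^{- a u^{2}} \, du = \frac{105 \sqrt{\pi}}{4 a^{\frac{9}{2}}},$$
and the integrand here is exactly the target integrand, so $I = \frac{105 \sqrt{\pi}}{4 a^{\frac{9}{2}}}$.

Setting $a = \frac{5}{6}$:
$$I = \frac{6804 \sqrt{30} \sqrt{\pi}}{625}.$$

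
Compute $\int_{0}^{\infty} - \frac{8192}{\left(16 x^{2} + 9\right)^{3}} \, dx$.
$- \frac{128 \pi}{81}$

Begin with the known result
$$J(a) = \int_{0}^{\infty} - \frac{2}{a^{2} + x^{2}} \, dx = - \frac{\pi}{a}.$$

Differentiating under the integral sign with respect to $a$,
$$\frac{dJ}{da} = \int_{0}^{\infty} \frac{4 a}{\left(a^{2} + x^{2}\right)^{2}} \, dx = \frac{\pi}{a^{2}},$$
so $\int_{0}^{\infty} - \frac{2}{\left(a^{2} + x^{2}\right)^{2}} \, dx = - \frac{\pi}{2 a^{3}}$.

Repeating — each differentiation of $1/(x^2+a^2)^j$ produces $-2ja/(x^2+a^2)^{j+1}$ — and dividing through by $-2ja$ at each step yields, after $2$ differentiations in total,
$$\int_{0}^{\infty} - \frac{2}{\left(a^{2} + x^{2}\right)^{3}} \, dx = - \frac{3 \pi}{8 a^{5}}.$$

Setting $a = \frac{3}{4}$:
$$I = - \frac{128 \pi}{81}.$$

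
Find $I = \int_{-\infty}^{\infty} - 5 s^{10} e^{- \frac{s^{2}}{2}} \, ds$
$- 4725 \sqrt{2} \sqrt{\pi}$

Consider the simpler parametrised integral
$$J(a) = \int_{-\infty}^{\infty} - 5 e^{- a s^{2}} \, ds = - \frac{5 \sqrt{\pi}}{\sqrt{a}}.$$

Differentiating under the integral sign brings down a factor of $(-s^2)$:
$$\frac{dJ}{da} = \int_{-\infty}^{\infty} 5 s^{2} e^{- a s^{2}} \, ds = \frac{5 \sqrt{\pi}}{2 a^{\frac{3}{2}}}.$$

Repeating $5$ times in total — each differentiation brings down another $(-s^2)$ — gives
$$\frac{d^{5}J}{da^{5}} = \int_{-\infty}^{\infty} 5 s^{10} e^{- a s^{2}} \, ds = \frac{4725 \sqrt{\pi}}{32 a^{\frac{11}{2}}},$$
and the integrand here is $(-1)^{5}$ times the target integrand, so $I = (-1)^{5}\,\frac{d^{5}J}{da^{5}} = - \frac{4725 \sqrt{\pi}}{32 a^{\frac{11}{2}}}$.

Setting $a = \frac{1}{2}$:
$$I = - 4725 \sqrt{2} \sqrt{\pi}.$$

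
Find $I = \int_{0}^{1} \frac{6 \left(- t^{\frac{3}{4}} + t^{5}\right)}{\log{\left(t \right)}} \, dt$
$\log{\left(\frac{191102976}{117649} \right)}$

Consider the one-parameter family: let $I(a) = \int_{0}^{1} \frac{6 \left(t^{5} - t^{a}\right)}{\log{\left(t \right)}} \, dt$.

Since $\dfrac{\partial}{\partial a}\,t^{a} = t^{a} \ln t$, the $\ln t$ in the denominator cancels and
$$\frac{dI}{da} = \int_{0}^{1} -6 t^{a} \, dt = -6 \left[\frac{t^{a+1}}{a+1}\right]_0^1 = - \frac{6}{a + 1}.$$

Integrating with respect to $a$ gives $I(a) = \log{\left(\frac{46656}{\left(a + 1\right)^{6}} \right)} + C$.

At $a = 5$ the integrand is identically $0$, so $I(5) = 0$. The closed form gives $0$, hence $C = 0$.

Setting $a = \frac{3}{4}$:
$$I = \log{\left(\frac{191102976}{117649} \right)}.$$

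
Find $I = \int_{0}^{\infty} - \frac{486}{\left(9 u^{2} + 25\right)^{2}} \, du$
$- \frac{81 \pi}{250}$

Begin with the known result
$$J(a) = \int_{0}^{\infty} - \frac{6}{a^{2} + u^{2}} \, du = - \frac{3 \pi}{a}.$$

Differentiating under the integral sign with respect to $a$,
$$\frac{dJ}{da} = \int_{0}^{\infty} \frac{12 a}{\left(a^{2} + u^{2}\right)^{2}} \, du = \frac{3 \pi}{a^{2}},$$
so $\int_{0}^{\infty} - \frac{6}{\left(a^{2} + u^{2}\right)^{2}} \, du = - \frac{3 \pi}{2 a^{3}}$.

Setting $a = \frac{5}{3}$:
$$I = - \frac{81 \pi}{250}.$$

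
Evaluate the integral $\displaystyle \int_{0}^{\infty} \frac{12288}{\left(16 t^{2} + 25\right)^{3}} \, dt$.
$\frac{576 \pi}{3125}$

Start from the standard arctangent integral
$$J(a) = \int_{0}^{\infty} \frac{3}{a^{2} + t^{2}} \, dt = \frac{3 \pi}{2 a}.$$

Differentiating under the integral sign with respect to $a$,
$$\frac{dJ}{da} = \int_{0}^{\infty} - \frac{6 a}{\left(a^{2} + t^{2}\right)^{2}} \, dt = - \frac{3 \pi}{2 a^{2}},$$
so $\int_{0}^{\infty} \frac{3}{\left(a^{2} + t^{2}\right)^{2}} \, dt = \frac{3 \pi}{4 a^{3}}$.

Repeating — each differentiation of $1/(t^2+a^2)^j$ produces $-2ja/(t^2+a^2)^{j+1}$ — and dividing through by $-2ja$ at each step yields, after $2$ differentiations in total,
$$\int_{0}^{\infty} \frac{3}{\left(a^{2} + t^{2}\right)^{3}} \, dt = \frac{9 \pi}{16 a^{5}}.$$

Setting $a = \frac{5}{4}$:
$$I = \frac{576 \pi}{3125}.$$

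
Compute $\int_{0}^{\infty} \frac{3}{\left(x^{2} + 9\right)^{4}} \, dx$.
$\frac{5 \pi}{23328}$

Recall the elementary integral
$$J(a) = \int_{0}^{\infty} \frac{3}{a^{2} + x^{2}} \, dx = \frac{3 \pi}{2 a}.$$

Differentiating under the integral sign with respect to $a$,
$$\frac{dJ}{da} = \int_{0}^{\infty} - \frac{6 a}{\left(a^{2} + x^{2}\right)^{2}} \, dx = - \frac{3 \pi}{2 a^{2}},$$
so $\int_{0}^{\infty} \frac{3}{\left(a^{2} + x^{2}\right)^{2}} \, dx = \frac{3 \pi}{4 a^{3}}$.

Repeating — each differentiation of $1/(x^2+a^2)^j$ produces $-2ja/(x^2+a^2)^{j+1}$ — and dividing through by $-2ja$ at each step yields, after $3$ differentiations in total,
$$\int_{0}^{\infty} \frac{3}{\left(a^{2} + x^{2}\right)^{4}} \, dx = \frac{15 \pi}{32 a^{7}}.$$

Setting $a = 3$:
$$I = \frac{5 \pi}{23328}.$$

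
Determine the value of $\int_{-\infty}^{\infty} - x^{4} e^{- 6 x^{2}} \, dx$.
$- \frac{\sqrt{6} \sqrt{\pi}}{288}$

Begin with the known integral
$$J(a) = \int_{-\infty}^{\infty} - e^{- a x^{2}} \, dx = - \frac{\sqrt{\pi}}{\sqrt{a}}.$$

Differentiating under the integral sign brings down a factor of $(-x^2)$:
$$\frac{dJ}{da} = \int_{-\infty}^{\infty} x^{2} e^{- a x^{2}} \, dx = \frac{\sqrt{\pi}}{2 a^{\frac{3}{2}}}.$$

Repeating twice in total — each differentiation brings down another $(-x^2)$ — gives
$$\frac{d^{2}J}{da^{2}} = \int_{-\infty}^{\infty} - x^{4} e^{- a x^{2}} \, dx = - \frac{3 \sqrt{\pi}}{4 a^{\frac{5}{2}}},$$
and the integrand here is exactly the target integrand, so $I = - \frac{3 \sqrt{\pi}}{4 a^{\frac{5}{2}}}$.

Setting $a = 6$:
$$I = - \frac{\sqrt{6} \sqrt{\pi}}{288}.$$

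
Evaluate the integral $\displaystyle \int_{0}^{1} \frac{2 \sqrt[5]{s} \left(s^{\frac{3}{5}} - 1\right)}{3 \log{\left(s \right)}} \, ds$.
$- \frac{\log{\left(12 \right)}}{3} + \log{\left(3 \right)}$

Consider the one-parameter family: let $I(a) = \int_{0}^{1} \frac{2 \left(s^{\frac{4}{5}} - s^{a}\right)}{3 \log{\left(s \right)}} \, ds$.

Since $\dfrac{\partial}{\partial a}\,s^{a} = s^{a} \ln s$, the $\ln s$ in the denominator cancels and
$$\frac{dI}{da} = \int_{0}^{1} - \frac{2}{3} s^{a} \, ds = - \frac{2}{3} \left[\frac{s^{a+1}}{a+1}\right]_0^1 = - \frac{2}{3 a + 3}.$$

Integrating with respect to $a$ gives $I(a) = - \log{\left(\frac{15^{\frac{2}{3}} \left(a + 1\right)^{\frac{2}{3}}}{9} \right)} + C$.

At $a = \frac{4}{5}$ the integrand is identically $0$, so $I(\frac{4}{5}) = 0$. The closed form gives $0$, hence $C = 0$.

Setting $a = \frac{1}{5}$:
$$I = - \frac{\log{\left(12 \right)}}{3} + \log{\left(3 \right)}.$$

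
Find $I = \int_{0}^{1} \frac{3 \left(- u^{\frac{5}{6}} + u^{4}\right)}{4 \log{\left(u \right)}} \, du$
$\log{\left(\frac{\sqrt[4]{11} \cdot 30^{\frac{3}{4}}}{11} \right)}$

Replace the exponent $\frac{5}{6}$ by a parameter $a$: let $I(a) = \int_{0}^{1} \frac{3 \left(u^{4} - u^{a}\right)}{4 \log{\left(u \right)}} \, du$.

Since $\dfrac{\partial}{\partial a}\,u^{a} = u^{a} \ln u$, the $\ln u$ in the denominator cancels and
$$\frac{dI}{da} = \int_{0}^{1} - \frac{3}{4} u^{a} \, du = - \frac{3}{4} \left[\frac{u^{a+1}}{a+1}\right]_0^1 = - \frac{3}{4 a + 4}.$$

Integrating with respect to $a$ gives $I(a) = - \frac{3 \log{\left(a + 1 \right)}}{4} + \frac{3 \log{\left(5 \right)}}{4} + C$.

At $a = 4$ the integrand is identically $0$, so $I(4) = 0$. The closed form gives $0$, hence $C = 0$.

Setting $a = \frac{5}{6}$:
$$I = \log{\left(\frac{\sqrt[4]{11} \cdot 30^{\frac{3}{4}}}{11} \right)}.$$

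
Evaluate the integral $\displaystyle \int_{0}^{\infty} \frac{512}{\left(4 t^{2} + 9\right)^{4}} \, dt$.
$\frac{40 \pi}{2187}$

Start from the standard arctangent integral
$$J(a) = \int_{0}^{\infty} \frac{2}{a^{2} + t^{2}} \, dt = \frac{\pi}{a}.$$

Differentiating under the integral sign with respect to $a$,
$$\frac{dJ}{da} = \int_{0}^{\infty} - \frac{4 a}{\left(a^{2} + t^{2}\right)^{2}} \, dt = - \frac{\pi}{a^{2}},$$
so $\int_{0}^{\infty} \frac{2}{\left(a^{2} + t^{2}\right)^{2}} \, dt = \frac{\pi}{2 a^{3}}$.

Repeating — each differentiation of $1/(t^2+a^2)^j$ produces $-2ja/(t^2+a^2)^{j+1}$ — and dividing through by $-2ja$ at each step yields, after $3$ differentiations in total,
$$\int_{0}^{\infty} \frac{2}{\left(a^{2} + t^{2}\right)^{4}} \, dt = \frac{5 \pi}{16 a^{7}}.$$

Setting $a = \frac{3}{2}$:
$$I = \frac{40 \pi}{2187}.$$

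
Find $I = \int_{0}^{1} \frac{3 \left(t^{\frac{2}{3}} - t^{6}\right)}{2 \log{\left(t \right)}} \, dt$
$- \log{\left(\frac{21 \sqrt{105}}{25} \right)}$

Replace the exponent $6$ by a parameter $a$: let $I(a) = \int_{0}^{1} \frac{3 \left(t^{\frac{2}{3}} - t^{a}\right)}{2 \log{\left(t \right)}} \, dt$.

Since $\dfrac{\partial}{\partial a}\,t^{a} = t^{a} \ln t$, the $\ln t$ in the denominator cancels and
$$\frac{dI}{da} = \int_{0}^{1} - \frac{3}{2} t^{a} \, dt = - \frac{3}{2} \left[\frac{t^{a+1}}{a+1}\right]_0^1 = - \frac{3}{2 a + 2}.$$

Integrating with respect to $a$ gives $I(a) = - \log{\left(\frac{3 \sqrt{15} \left(a + 1\right)^{\frac{3}{2}}}{25} \right)} + C$.

At $a = \frac{2}{3}$ the integrand is identically $0$, so $I(\frac{2}{3}) = 0$. The closed form gives $0$, hence $C = 0$.

Setting $a = 6$:
$$I = - \log{\left(\frac{21 \sqrt{105}}{25} \right)}.$$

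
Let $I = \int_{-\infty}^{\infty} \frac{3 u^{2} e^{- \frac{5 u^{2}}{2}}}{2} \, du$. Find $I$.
$\frac{3 \sqrt{10} \sqrt{\pi}}{50}$

Begin with the known integral
$$J(a) = \int_{-\infty}^{\infty} \frac{3 e^{- a u^{2}}}{2} \, du = \frac{3 \sqrt{\pi}}{2 \sqrt{a}}.$$

Differentiating under the integral sign brings down a factor of $(-u^2)$:
$$\frac{dJ}{da} = \int_{-\infty}^{\infty} - \frac{3 u^{2} e^{- a u^{2}}}{2} \, du = - \frac{3 \sqrt{\pi}}{4 a^{\frac{3}{2}}}.$$

The integral on the left is $-I$, so $I = \frac{3 \sqrt{\pi}}{4 a^{\frac{3}{2}}}$.

Setting $a = \frac{5}{2}$:
$$I = \frac{3 \sqrt{10} \sqrt{\pi}}{50}.$$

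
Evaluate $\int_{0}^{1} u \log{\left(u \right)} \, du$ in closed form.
$- \frac{1}{4}$

Consider the simpler parametrised integral
$$J(a) = \int_{0}^{1} u^{a} \, du = \frac{1}{a + 1}.$$

Differentiating under the integral sign brings down a factor of $\ln u$:
$$\frac{dJ}{da} = \int_{0}^{1} u^{a} \log{\left(u \right)} \, du = - \frac{1}{\left(a + 1\right)^{2}}.$$

The integral on the left is $I$, so $I = - \frac{1}{\left(a + 1\right)^{2}}$.

Setting $a = 1$:
$$I = - \frac{1}{4}.$$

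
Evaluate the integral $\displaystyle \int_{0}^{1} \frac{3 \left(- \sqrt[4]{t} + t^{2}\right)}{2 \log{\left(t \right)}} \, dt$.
$\log{\left(\frac{24 \sqrt{15}}{25} \right)}$

Replace the exponent $\frac{1}{4}$ by a parameter $a$: let $I(a) = \int_{0}^{1} \frac{3 \left(t^{2} - t^{a}\right)}{2 \log{\left(t \right)}} \, dt$.

Since $\dfrac{\partial}{\partial a}\,t^{a} = t^{a} \ln t$, the $\ln t$ in the denominator cancels and
$$\frac{dI}{da} = \int_{0}^{1} - \frac{3}{2} t^{a} \, dt = - \frac{3}{2} \left[\frac{t^{a+1}}{a+1}\right]_0^1 = - \frac{3}{2 a + 2}.$$

Integrating with respect to $a$ gives $I(a) = - \frac{3 \log{\left(a + 1 \right)}}{2} + \frac{3 \log{\left(3 \right)}}{2} + C$.

At $a = 2$ the integrand is identically $0$, so $I(2) = 0$. The closed form gives $0$, hence $C = 0$.

Setting $a = \frac{1}{4}$:
$$I = \log{\left(\frac{24 \sqrt{15}}{25} \right)}.$$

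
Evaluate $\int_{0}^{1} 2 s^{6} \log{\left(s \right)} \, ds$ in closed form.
$- \frac{2}{49}$

Begin with the known integral
$$J(a) = \int_{0}^{1} 2 s^{a} \, ds = \frac{2}{a + 1}.$$

Differentiating under the integral sign brings down a factor of $\ln s$:
$$\frac{dJ}{da} = \int_{0}^{1} 2 s^{a} \log{\left(s \right)} \, ds = - \frac{2}{\left(a + 1\right)^{2}}.$$

The integral on the left is $I$, so $I = - \frac{2}{\left(a + 1\right)^{2}}$.

Setting $a = 6$:
$$I = - \frac{2}{49}.$$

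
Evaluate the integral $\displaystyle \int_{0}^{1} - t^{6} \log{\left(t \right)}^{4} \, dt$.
$- \frac{24}{16807}$

Start from the elementary integral
$$J(a) = \int_{0}^{1} - t^{a} \, dt = - \frac{1}{a + 1}.$$

Differentiating under the integral sign brings down a factor of $\ln t$:
$$\frac{dJ}{da} = \int_{0}^{1} - t^{a} \log{\left(t \right)} \, dt = \frac{1}{\left(a + 1\right)^{2}}.$$

Repeating $4$ times in total — each differentiation brings down another $\ln t$ — gives
$$\frac{d^{4}J}{da^{4}} = \int_{0}^{1} - t^{a} \log{\left(t \right)}^{4} \, dt = - \frac{24}{\left(a + 1\right)^{5}},$$
and the integrand here is exactly the target integrand, so $I = - \frac{24}{\left(a + 1\right)^{5}}$.

Setting $a = 6$:
$$I = - \frac{24}{16807}.$$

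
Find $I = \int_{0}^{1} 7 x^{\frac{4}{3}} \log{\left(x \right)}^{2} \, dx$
$\frac{54}{49}$

Start from the elementary integral
$$J(a) = \int_{0}^{1} 7 x^{a} \, dx = \frac{7}{a + 1}.$$

Differentiating under the integral sign brings down a factor of $\ln x$:
$$\frac{dJ}{da} = \int_{0}^{1} 7 x^{a} \log{\left(x \right)} \, dx = - \frac{7}{\left(a + 1\right)^{2}}.$$

Repeating twice in total — each differentiation brings down another $\ln x$ — gives
$$\frac{d^{2}J}{da^{2}} = \int_{0}^{1} 7 x^{a} \log{\left(x \right)}^{2} \, dx = \frac{14}{\left(a + 1\right)^{3}},$$
and the integrand here is exactly the target integrand, so $I = \frac{14}{\left(a + 1\right)^{3}}$.

Setting $a = \frac{4}{3}$:
$$I = \frac{54}{49}.$$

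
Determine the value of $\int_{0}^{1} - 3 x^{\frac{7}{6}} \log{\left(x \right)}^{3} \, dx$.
$\frac{23328}{28561}$

Consider the simpler parametrised integral
$$J(a) = \int_{0}^{1} - 3 x^{a} \, dx = - \frac{3}{a + 1}.$$

Differentiating under the integral sign brings down a factor of $\ln x$:
$$\frac{dJ}{da} = \int_{0}^{1} - 3 x^{a} \log{\left(x \right)} \, dx = \frac{3}{\left(a + 1\right)^{2}}.$$

Repeating $3$ times in total — each differentiation brings down another $\ln x$ — gives
$$\frac{d^{3}J}{da^{3}} = \int_{0}^{1} - 3 x^{a} \log{\left(x \right)}^{3} \, dx = \frac{18}{\left(a + 1\right)^{4}},$$
and the integrand here is exactly the target integrand, so $I = \frac{18}{\left(a + 1\right)^{4}}$.

Setting $a = \frac{7}{6}$:
$$I = \frac{23328}{28561}.$$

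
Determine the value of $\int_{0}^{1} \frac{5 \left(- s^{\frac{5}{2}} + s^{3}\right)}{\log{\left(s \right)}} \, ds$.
$- \log{\left(\frac{16807}{32768} \right)}$

Introduce a parameter $a$ in the exponent: let $I(a) = \int_{0}^{1} \frac{5 \left(s^{3} - s^{a}\right)}{\log{\left(s \right)}} \, ds$.

Since $\dfrac{\partial}{\partial a}\,s^{a} = s^{a} \ln s$, the $\ln s$ in the denominator cancels and
$$\frac{dI}{da} = \int_{0}^{1} -5 s^{a} \, ds = -5 \left[\frac{s^{a+1}}{a+1}\right]_0^1 = - \frac{5}{a + 1}.$$

Integrating with respect to $a$ gives $I(a) = - \log{\left(\frac{\left(a + 1\right)^{5}}{1024} \right)} + C$.

At $a = 3$ the integrand is identically $0$, so $I(3) = 0$. The closed form gives $0$, hence $C = 0$.

Setting $a = \frac{5}{2}$:
$$I = - \log{\left(\frac{16807}{32768} \right)}.$$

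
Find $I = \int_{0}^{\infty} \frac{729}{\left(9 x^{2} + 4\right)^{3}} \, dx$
$\frac{729 \pi}{512}$

Start from the standard arctangent integral
$$J(a) = \int_{0}^{\infty} \frac{1}{a^{2} + x^{2}} \, dx = \frac{\pi}{2 a}.$$

Differentiating under the integral sign with respect to $a$,
$$\frac{dJ}{da} = \int_{0}^{\infty} - \frac{2 a}{\left(a^{2} + x^{2}\right)^{2}} \, dx = - \frac{\pi}{2 a^{2}},$$
so $\int_{0}^{\infty} \frac{1}{\left(a^{2} + x^{2}\right)^{2}} \, dx = \frac{\pi}{4 a^{3}}$.

Repeating — each differentiation of $1/(x^2+a^2)^j$ produces $-2ja/(x^2+a^2)^{j+1}$ — and dividing through by $-2ja$ at each step yields, after $2$ differentiations in total,
$$\int_{0}^{\infty} \frac{1}{\left(a^{2} + x^{2}\right)^{3}} \, dx = \frac{3 \pi}{16 a^{5}}.$$

Setting $a = \frac{2}{3}$:
$$I = \frac{729 \pi}{512}.$$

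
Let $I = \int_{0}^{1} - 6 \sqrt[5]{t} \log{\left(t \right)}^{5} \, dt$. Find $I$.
$\frac{78125}{324}$

Start from the elementary integral
$$J(a) = \int_{0}^{1} - 6 t^{a} \, dt = - \frac{6}{a + 1}.$$

Differentiating under the integral sign brings down a factor of $\ln t$:
$$\frac{dJ}{da} = \int_{0}^{1} - 6 t^{a} \log{\left(t \right)} \, dt = \frac{6}{\left(a + 1\right)^{2}}.$$

Repeating $5$ times in total — each differentiation brings down another $\ln t$ — gives
$$\frac{d^{5}J}{da^{5}} = \int_{0}^{1} - 6 t^{a} \log{\left(t \right)}^{5} \, dt = \frac{720}{\left(a + 1\right)^{6}},$$
and the integrand here is exactly the target integrand, so $I = \frac{720}{\left(a + 1\right)^{6}}$.

Setting $a = \frac{1}{5}$:
$$I = \frac{78125}{324}.$$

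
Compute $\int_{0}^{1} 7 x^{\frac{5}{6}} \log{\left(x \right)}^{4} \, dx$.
$\frac{1306368}{161051}$

Begin with the known integral
$$J(a) = \int_{0}^{1} 7 x^{a} \, dx = \frac{7}{a + 1}.$$

Differentiating under the integral sign brings down a factor of $\ln x$:
$$\frac{dJ}{da} = \int_{0}^{1} 7 x^{a} \log{\left(x \right)} \, dx = - \frac{7}{\left(a + 1\right)^{2}}.$$

Repeating $4$ times in total — each differentiation brings down another $\ln x$ — gives
$$\frac{d^{4}J}{da^{4}} = \int_{0}^{1} 7 x^{a} \log{\left(x \right)}^{4} \, dx = \frac{168}{\left(a + 1\right)^{5}},$$
and the integrand here is exactly the target integrand, so $I = \frac{168}{\left(a + 1\right)^{5}}$.

Setting $a = \frac{5}{6}$:
$$I = \frac{1306368}{161051}.$$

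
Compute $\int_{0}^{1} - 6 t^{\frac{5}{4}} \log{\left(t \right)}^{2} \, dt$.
$- \frac{256}{243}$

Consider the simpler parametrised integral
$$J(a) = \int_{0}^{1} - 6 t^{a} \, dt = - \frac{6}{a + 1}.$$

Differentiating under the integral sign brings down a factor of $\ln t$:
$$\frac{dJ}{da} = \int_{0}^{1} - 6 t^{a} \log{\left(t \right)} \, dt = \frac{6}{\left(a + 1\right)^{2}}.$$

Repeating twice in total — each differentiation brings down another $\ln t$ — gives
$$\frac{d^{2}J}{da^{2}} = \int_{0}^{1} - 6 t^{a} \log{\left(t \right)}^{2} \, dt = - \frac{12}{\left(a + 1\right)^{3}},$$
and the integrand here is exactly the target integrand, so $I = - \frac{12}{\left(a + 1\right)^{3}}$.

Setting $a = \frac{5}{4}$:
$$I = - \frac{256}{243}.$$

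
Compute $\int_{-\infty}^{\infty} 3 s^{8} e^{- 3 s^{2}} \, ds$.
$\frac{35 \sqrt{3} \sqrt{\pi}}{432}$

Begin with the known integral
$$J(a) = \int_{-\infty}^{\infty} 3 e^{- a s^{2}} \, ds = \frac{3 \sqrt{\pi}}{\sqrt{a}}.$$

Differentiating under the integral sign brings down a factor of $(-s^2)$:
$$\frac{dJ}{da} = \int_{-\infty}^{\infty} - 3 s^{2} e^{- a s^{2}} \, ds = - \frac{3 \sqrt{\pi}}{2 a^{\frac{3}{2}}}.$$

Repeating $4$ times in total — each differentiation brings down another $(-s^2)$ — gives
$$\frac{d^{4}J}{da^{4}} = \int_{-\infty}^{\infty} 3 s^{8} e^{- a s^{2}} \, ds = \frac{315 \sqrt{\pi}}{16 a^{\frac{9}{2}}},$$
and the integrand here is exactly the target integrand, so $I = \frac{315 \sqrt{\pi}}{16 a^{\frac{9}{2}}}$.

Setting $a = 3$:
$$I = \frac{35 \sqrt{3} \sqrt{\pi}}{432}.$$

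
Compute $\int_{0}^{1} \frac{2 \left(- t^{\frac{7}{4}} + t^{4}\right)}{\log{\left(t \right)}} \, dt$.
$\log{\left(\frac{400}{121} \right)}$

Introduce a parameter $a$ in the exponent: let $I(a) = \int_{0}^{1} \frac{2 \left(- t^{\frac{7}{4}} + t^{a}\right)}{\log{\left(t \right)}} \, dt$.

Since $\dfrac{\partial}{\partial a}\,t^{a} = t^{a} \ln t$, the $\ln t$ in the denominator cancels and
$$\frac{dI}{da} = \int_{0}^{1} 2 t^{a} \, dt = 2 \left[\frac{t^{a+1}}{a+1}\right]_0^1 = \frac{2}{a + 1}.$$

Integrating with respect to $a$ gives $I(a) = \log{\left(\frac{16 \left(a + 1\right)^{2}}{121} \right)} + C$.

At $a = \frac{7}{4}$ the integrand is identically $0$, so $I(\frac{7}{4}) = 0$. The closed form gives $0$, hence $C = 0$.

Setting $a = 4$:
$$I = \log{\left(\frac{400}{121} \right)}.$$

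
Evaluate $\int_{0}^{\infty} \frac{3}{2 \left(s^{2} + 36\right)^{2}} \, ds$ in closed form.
$\frac{\pi}{576}$

Start from the standard arctangent integral
$$J(a) = \int_{0}^{\infty} \frac{3}{2 \left(a^{2} + s^{2}\right)} \, ds = \frac{3 \pi}{4 a}.$$

Differentiating under the integral sign with respect to $a$,
$$\frac{dJ}{da} = \int_{0}^{\infty} - \frac{3 a}{\left(a^{2} + s^{2}\right)^{2}} \, ds = - \frac{3 \pi}{4 a^{2}},$$
so $\int_{0}^{\infty} \frac{3}{2 \left(a^{2} + s^{2}\right)^{2}} \, ds = \frac{3 \pi}{8 a^{3}}$.

Setting $a = 6$:
$$I = \frac{\pi}{576}.$$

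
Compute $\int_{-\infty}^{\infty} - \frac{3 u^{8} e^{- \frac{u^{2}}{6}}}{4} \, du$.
$- \frac{25515 \sqrt{6} \sqrt{\pi}}{4}$

Consider the simpler parametrised integral
$$J(a) = \int_{-\infty}^{\infty} - \frac{3 e^{- a u^{2}}}{4} \, du = - \frac{3 \sqrt{\pi}}{4 \sqrt{a}}.$$

Differentiating under the integral sign brings down a factor of $(-u^2)$:
$$\frac{dJ}{da} = \int_{-\infty}^{\infty} \frac{3 u^{2} e^{- a u^{2}}}{4} \, du = \frac{3 \sqrt{\pi}}{8 a^{\frac{3}{2}}}.$$

Repeating $4$ times in total — each differentiation brings down another $(-u^2)$ — gives
$$\frac{d^{4}J}{da^{4}} = \int_{-\infty}^{\infty} - \frac{3 u^{8} e^{- a u^{2}}}{4} \, du = - \frac{315 \sqrt{\pi}}{64 a^{\frac{9}{2}}},$$
and the integrand here is exactly the target integrand, so $I = - \frac{315 \sqrt{\pi}}{64 a^{\frac{9}{2}}}$.

Setting $a = \frac{1}{6}$:
$$I = - \frac{25515 \sqrt{6} \sqrt{\pi}}{4}.$$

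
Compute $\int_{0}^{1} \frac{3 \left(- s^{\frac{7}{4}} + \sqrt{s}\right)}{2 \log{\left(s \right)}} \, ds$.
$- \log{\left(\frac{11 \sqrt{66}}{36} \right)}$

Replace the exponent $\frac{7}{4}$ by a parameter $a$: let $I(a) = \int_{0}^{1} \frac{3 \left(\sqrt{s} - s^{a}\right)}{2 \log{\left(s \right)}} \, ds$.

Since $\dfrac{\partial}{\partial a}\,s^{a} = s^{a} \ln s$, the $\ln s$ in the denominator cancels and
$$\frac{dI}{da} = \int_{0}^{1} - \frac{3}{2} s^{a} \, ds = - \frac{3}{2} \left[\frac{s^{a+1}}{a+1}\right]_0^1 = - \frac{3}{2 a + 2}.$$

Integrating with respect to $a$ gives $I(a) = - \log{\left(\frac{2 \sqrt{6} \left(a + 1\right)^{\frac{3}{2}}}{9} \right)} + C$.

At $a = \frac{1}{2}$ the integrand is identically $0$, so $I(\frac{1}{2}) = 0$. The closed form gives $0$, hence $C = 0$.

Setting $a = \frac{7}{4}$:
$$I = - \log{\left(\frac{11 \sqrt{66}}{36} \right)}.$$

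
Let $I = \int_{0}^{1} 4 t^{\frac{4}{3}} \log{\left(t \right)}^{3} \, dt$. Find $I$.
$- \frac{1944}{2401}$

Start from the elementary integral
$$J(a) = \int_{0}^{1} 4 t^{a} \, dt = \frac{4}{a + 1}.$$

Differentiating under the integral sign brings down a factor of $\ln t$:
$$\frac{dJ}{da} = \int_{0}^{1} 4 t^{a} \log{\left(t \right)} \, dt = - \frac{4}{\left(a + 1\right)^{2}}.$$

Repeating $3$ times in total — each differentiation brings down another $\ln t$ — gives
$$\frac{d^{3}J}{da^{3}} = \int_{0}^{1} 4 t^{a} \log{\left(t \right)}^{3} \, dt = - \frac{24}{\left(a + 1\right)^{4}},$$
and the integrand here is exactly the target integrand, so $I = - \frac{24}{\left(a + 1\right)^{4}}$.

Setting $a = \frac{4}{3}$:
$$I = - \frac{1944}{2401}.$$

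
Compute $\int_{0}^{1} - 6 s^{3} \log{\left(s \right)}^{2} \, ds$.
$- \frac{3}{16}$

Begin with the known integral
$$J(a) = \int_{0}^{1} - 6 s^{a} \, ds = - \frac{6}{a + 1}.$$

Differentiating under the integral sign brings down a factor of $\ln s$:
$$\frac{dJ}{da} = \int_{0}^{1} - 6 s^{a} \log{\left(s \right)} \, ds = \frac{6}{\left(a + 1\right)^{2}}.$$

Repeating twice in total — each differentiation brings down another $\ln s$ — gives
$$\frac{d^{2}J}{da^{2}} = \int_{0}^{1} - 6 s^{a} \log{\left(s \right)}^{2} \, ds = - \frac{12}{\left(a + 1\right)^{3}},$$
and the integrand here is exactly the target integrand, so $I = - \frac{12}{\left(a + 1\right)^{3}}$.

Setting $a = 3$:
$$I = - \frac{3}{16}.$$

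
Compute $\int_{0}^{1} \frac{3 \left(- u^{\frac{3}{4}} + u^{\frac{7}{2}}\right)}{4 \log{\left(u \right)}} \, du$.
$- \frac{3 \log{\left(7 \right)}}{4} + \frac{3 \log{\left(2 \right)}}{4} + \frac{3 \log{\left(3 \right)}}{2}$

Consider the one-parameter family: let $I(a) = \int_{0}^{1} \frac{3 \left(u^{\frac{7}{2}} - u^{a}\right)}{4 \log{\left(u \right)}} \, du$.

Since $\dfrac{\partial}{\partial a}\,u^{a} = u^{a} \ln u$, the $\ln u$ in the denominator cancels and
$$\frac{dI}{da} = \int_{0}^{1} - \frac{3}{4} u^{a} \, du = - \frac{3}{4} \left[\frac{u^{a+1}}{a+1}\right]_0^1 = - \frac{3}{4 a + 4}.$$

Integrating with respect to $a$ gives $I(a) = - \frac{3 \log{\left(a + 1 \right)}}{4} - \frac{3 \log{\left(2 \right)}}{4} + \frac{3 \log{\left(3 \right)}}{2} + C$.

At $a = \frac{7}{2}$ the integrand is identically $0$, so $I(\frac{7}{2}) = 0$. The closed form gives $0$, hence $C = 0$.

Setting $a = \frac{3}{4}$:
$$I = - \frac{3 \log{\left(7 \right)}}{4} + \frac{3 \log{\left(2 \right)}}{4} + \frac{3 \log{\left(3 \right)}}{2}.$$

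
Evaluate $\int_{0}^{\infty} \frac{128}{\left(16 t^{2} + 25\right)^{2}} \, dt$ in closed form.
$\frac{8 \pi}{125}$

Start from the standard arctangent integral
$$J(a) = \int_{0}^{\infty} \frac{1}{2 \left(a^{2} + t^{2}\right)} \, dt = \frac{\pi}{4 a}.$$

Differentiating under the integral sign with respect to $a$,
$$\frac{dJ}{da} = \int_{0}^{\infty} - \frac{a}{\left(a^{2} + t^{2}\right)^{2}} \, dt = - \frac{\pi}{4 a^{2}},$$
so $\int_{0}^{\infty} \frac{1}{2 \left(a^{2} + t^{2}\right)^{2}} \, dt = \frac{\pi}{8 a^{3}}$.

Setting $a = \frac{5}{4}$:
$$I = \frac{8 \pi}{125}.$$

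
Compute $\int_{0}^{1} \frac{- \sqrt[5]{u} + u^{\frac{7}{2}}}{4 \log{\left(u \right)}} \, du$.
$- \frac{\log{\left(2 \right)}}{2} + \frac{\log{\left(15 \right)}}{4}$

Introduce a parameter $a$ in the exponent: let $I(a) = \int_{0}^{1} \frac{u^{\frac{7}{2}} - u^{a}}{4 \log{\left(u \right)}} \, du$.

Since $\dfrac{\partial}{\partial a}\,u^{a} = u^{a} \ln u$, the $\ln u$ in the denominator cancels and
$$\frac{dI}{da} = \int_{0}^{1} - \frac{1}{4} u^{a} \, du = - \frac{1}{4} \left[\frac{u^{a+1}}{a+1}\right]_0^1 = - \frac{1}{4 a + 4}.$$

Integrating with respect to $a$ gives $I(a) = - \frac{\log{\left(a + 1 \right)}}{4} - \frac{\log{\left(2 \right)}}{4} + \frac{\log{\left(3 \right)}}{2} + C$.

At $a = \frac{7}{2}$ the integrand is identically $0$, so $I(\frac{7}{2}) = 0$. The closed form gives $0$, hence $C = 0$.

Setting $a = \frac{1}{5}$:
$$I = - \frac{\log{\left(2 \right)}}{2} + \frac{\log{\left(15 \right)}}{4}.$$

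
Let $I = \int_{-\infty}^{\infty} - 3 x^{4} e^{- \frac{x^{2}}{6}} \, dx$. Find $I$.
$- 81 \sqrt{6} \sqrt{\pi}$

Begin with the known integral
$$J(a) = \int_{-\infty}^{\infty} - 3 e^{- a x^{2}} \, dx = - \frac{3 \sqrt{\pi}}{\sqrt{a}}.$$

Differentiating under the integral sign brings down a factor of $(-x^2)$:
$$\frac{dJ}{da} = \int_{-\infty}^{\infty} 3 x^{2} e^{- a x^{2}} \, dx = \frac{3 \sqrt{\pi}}{2 a^{\frac{3}{2}}}.$$

Repeating twice in total — each differentiation brings down another $(-x^2)$ — gives
$$\frac{d^{2}J}{da^{2}} = \int_{-\infty}^{\infty} - 3 x^{4} e^{- a x^{2}} \, dx = - \frac{9 \sqrt{\pi}}{4 a^{\frac{5}{2}}},$$
and the integrand here is exactly the target integrand, so $I = - \frac{9 \sqrt{\pi}}{4 a^{\frac{5}{2}}}$.

Setting $a = \frac{1}{6}$:
$$I = - 81 \sqrt{6} \sqrt{\pi}.$$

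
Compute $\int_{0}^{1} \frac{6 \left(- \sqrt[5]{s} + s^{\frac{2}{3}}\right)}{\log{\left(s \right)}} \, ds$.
$- \log{\left(\frac{34012224}{244140625} \right)}$

Introduce a parameter $a$ in the exponent: let $I(a) = \int_{0}^{1} \frac{6 \left(s^{\frac{2}{3}} - s^{a}\right)}{\log{\left(s \right)}} \, ds$.

Since $\dfrac{\partial}{\partial a}\,s^{a} = s^{a} \ln s$, the $\ln s$ in the denominator cancels and
$$\frac{dI}{da} = \int_{0}^{1} -6 s^{a} \, ds = -6 \left[\frac{s^{a+1}}{a+1}\right]_0^1 = - \frac{6}{a + 1}.$$

Integrating with respect to $a$ gives $I(a) = - \log{\left(\frac{729 \left(a + 1\right)^{6}}{15625} \right)} + C$.

At $a = \frac{2}{3}$ the integrand is identically $0$, so $I(\frac{2}{3}) = 0$. The closed form gives $0$, hence $C = 0$.

Setting $a = \frac{1}{5}$:
$$I = - \log{\left(\frac{34012224}{244140625} \right)}.$$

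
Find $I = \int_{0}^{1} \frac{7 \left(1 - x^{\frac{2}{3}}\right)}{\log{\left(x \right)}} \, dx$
$- \log{\left(\frac{78125}{2187} \right)}$

Replace the exponent $\frac{2}{3}$ by a parameter $a$: let $I(a) = \int_{0}^{1} \frac{7 \left(1 - x^{a}\right)}{\log{\left(x \right)}} \, dx$.

Since $\dfrac{\partial}{\partial a}\,x^{a} = x^{a} \ln x$, the $\ln x$ in the denominator cancels and
$$\frac{dI}{da} = \int_{0}^{1} -7 x^{a} \, dx = -7 \left[\frac{x^{a+1}}{a+1}\right]_0^1 = - \frac{7}{a + 1}.$$

Integrating with respect to $a$ gives $I(a) = - 7 \log{\left(a + 1 \right)} + C$.

At $a = 0$ the integrand is identically $0$, so $I(0) = 0$. The closed form gives $0$, hence $C = 0$.

Setting $a = \frac{2}{3}$:
$$I = - \log{\left(\frac{78125}{2187} \right)}.$$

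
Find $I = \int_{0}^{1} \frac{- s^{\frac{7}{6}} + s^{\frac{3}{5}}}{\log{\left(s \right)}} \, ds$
$- \log{\left(65 \right)} + \log{\left(48 \right)}$

Replace the exponent $\frac{7}{6}$ by a parameter $a$: let $I(a) = \int_{0}^{1} \frac{s^{\frac{3}{5}} - s^{a}}{\log{\left(s \right)}} \, ds$.

Since $\dfrac{\partial}{\partial a}\,s^{a} = s^{a} \ln s$, the $\ln s$ in the denominator cancels and
$$\frac{dI}{da} = \int_{0}^{1} -1 s^{a} \, ds = -1 \left[\frac{s^{a+1}}{a+1}\right]_0^1 = - \frac{1}{a + 1}.$$

Integrating with respect to $a$ gives $I(a) = - \log{\left(\frac{5 a}{8} + \frac{5}{8} \right)} + C$.

At $a = \frac{3}{5}$ the integrand is identically $0$, so $I(\frac{3}{5}) = 0$. The closed form gives $0$, hence $C = 0$.

Setting $a = \frac{7}{6}$:
$$I = - \log{\left(65 \right)} + \log{\left(48 \right)}.$$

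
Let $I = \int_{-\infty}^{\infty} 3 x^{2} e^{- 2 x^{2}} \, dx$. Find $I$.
$\frac{3 \sqrt{2} \sqrt{\pi}}{8}$

Start from the elementary integral
$$J(a) = \int_{-\infty}^{\infty} 3 e^{- a x^{2}} \, dx = \frac{3 \sqrt{\pi}}{\sqrt{a}}.$$

Differentiating under the integral sign brings down a factor of $(-x^2)$:
$$\frac{dJ}{da} = \int_{-\infty}^{\infty} - 3 x^{2} e^{- a x^{2}} \, dx = - \frac{3 \sqrt{\pi}}{2 a^{\frac{3}{2}}}.$$

The integral on the left is $-I$, so $I = \frac{3 \sqrt{\pi}}{2 a^{\frac{3}{2}}}$.

Setting $a = 2$:
$$I = \frac{3 \sqrt{2} \sqrt{\pi}}{8}.$$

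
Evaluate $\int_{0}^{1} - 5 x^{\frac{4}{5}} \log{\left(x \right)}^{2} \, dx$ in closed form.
$- \frac{1250}{729}$

Start from the elementary integral
$$J(a) = \int_{0}^{1} - 5 x^{a} \, dx = - \frac{5}{a + 1}.$$

Differentiating under the integral sign brings down a factor of $\ln x$:
$$\frac{dJ}{da} = \int_{0}^{1} - 5 x^{a} \log{\left(x \right)} \, dx = \frac{5}{\left(a + 1\right)^{2}}.$$

Repeating twice in total — each differentiation brings down another $\ln x$ — gives
$$\frac{d^{2}J}{da^{2}} = \int_{0}^{1} - 5 x^{a} \log{\left(x \right)}^{2} \, dx = - \frac{10}{\left(a + 1\right)^{3}},$$
and the integrand here is exactly the target integrand, so $I = - \frac{10}{\left(a + 1\right)^{3}}$.

Setting $a = \frac{4}{5}$:
$$I = - \frac{1250}{729}.$$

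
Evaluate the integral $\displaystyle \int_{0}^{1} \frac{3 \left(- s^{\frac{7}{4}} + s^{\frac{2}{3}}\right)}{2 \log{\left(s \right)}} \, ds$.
$\log{\left(\frac{40 \sqrt{165}}{1089} \right)}$

Introduce a parameter $a$ in the exponent: let $I(a) = \int_{0}^{1} \frac{3 \left(- s^{\frac{7}{4}} + s^{a}\right)}{2 \log{\left(s \right)}} \, ds$.

Since $\dfrac{\partial}{\partial a}\,s^{a} = s^{a} \ln s$, the $\ln s$ in the denominator cancels and
$$\frac{dI}{da} = \int_{0}^{1} \frac{3}{2} s^{a} \, ds = \frac{3}{2} \left[\frac{s^{a+1}}{a+1}\right]_0^1 = \frac{3}{2 \left(a + 1\right)}.$$

Integrating with respect to $a$ gives $I(a) = \log{\left(\frac{8 \sqrt{11} \left(a + 1\right)^{\frac{3}{2}}}{121} \right)} + C$.

At $a = \frac{7}{4}$ the integrand is identically $0$, so $I(\frac{7}{4}) = 0$. The closed form gives $0$, hence $C = 0$.

Setting $a = \frac{2}{3}$:
$$I = \log{\left(\frac{40 \sqrt{165}}{1089} \right)}.$$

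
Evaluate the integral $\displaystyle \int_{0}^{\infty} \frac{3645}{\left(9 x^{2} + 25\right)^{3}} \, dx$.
$\frac{729 \pi}{10000}$

Begin with the known result
$$J(a) = \int_{0}^{\infty} \frac{5}{a^{2} + x^{2}} \, dx = \frac{5 \pi}{2 a}.$$

Differentiating under the integral sign with respect to $a$,
$$\frac{dJ}{da} = \int_{0}^{\infty} - \frac{10 a}{\left(a^{2} + x^{2}\right)^{2}} \, dx = - \frac{5 \pi}{2 a^{2}},$$
so $\int_{0}^{\infty} \frac{5}{\left(a^{2} + x^{2}\right)^{2}} \, dx = \frac{5 \pi}{4 a^{3}}$.

Repeating — each differentiation of $1/(x^2+a^2)^j$ produces $-2ja/(x^2+a^2)^{j+1}$ — and dividing through by $-2ja$ at each step yields, after $2$ differentiations in total,
$$\int_{0}^{\infty} \frac{5}{\left(a^{2} + x^{2}\right)^{3}} \, dx = \frac{15 \pi}{16 a^{5}}.$$

Setting $a = \frac{5}{3}$:
$$I = \frac{729 \pi}{10000}.$$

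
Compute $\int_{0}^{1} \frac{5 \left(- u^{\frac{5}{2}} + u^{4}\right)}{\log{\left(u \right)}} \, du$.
$\log{\left(\frac{100000}{16807} \right)}$

Introduce a parameter $a$ in the exponent: let $I(a) = \int_{0}^{1} \frac{5 \left(- u^{\frac{5}{2}} + u^{a}\right)}{\log{\left(u \right)}} \, du$.

Since $\dfrac{\partial}{\partial a}\,u^{a} = u^{a} \ln u$, the $\ln u$ in the denominator cancels and
$$\frac{dI}{da} = \int_{0}^{1} 5 u^{a} \, du = 5 \left[\frac{u^{a+1}}{a+1}\right]_0^1 = \frac{5}{a + 1}.$$

Integrating with respect to $a$ gives $I(a) = \log{\left(\frac{32 \left(a + 1\right)^{5}}{16807} \right)} + C$.

At $a = \frac{5}{2}$ the integrand is identically $0$, so $I(\frac{5}{2}) = 0$. The closed form gives $0$, hence $C = 0$.

Setting $a = 4$:
$$I = \log{\left(\frac{100000}{16807} \right)}.$$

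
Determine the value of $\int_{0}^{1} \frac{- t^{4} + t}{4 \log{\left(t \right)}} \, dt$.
$- \frac{\log{\left(5 \right)}}{4} + \frac{\log{\left(2 \right)}}{4}$

Introduce a parameter $a$ in the exponent: let $I(a) = \int_{0}^{1} \frac{t - t^{a}}{4 \log{\left(t \right)}} \, dt$.

Since $\dfrac{\partial}{\partial a}\,t^{a} = t^{a} \ln t$, the $\ln t$ in the denominator cancels and
$$\frac{dI}{da} = \int_{0}^{1} - \frac{1}{4} t^{a} \, dt = - \frac{1}{4} \left[\frac{t^{a+1}}{a+1}\right]_0^1 = - \frac{1}{4 a + 4}.$$

Integrating with respect to $a$ gives $I(a) = - \frac{\log{\left(a + 1 \right)}}{4} + \frac{\log{\left(2 \right)}}{4} + C$.

At $a = 1$ the integrand is identically $0$, so $I(1) = 0$. The closed form gives $0$, hence $C = 0$.

Setting $a = 4$:
$$I = - \frac{\log{\left(5 \right)}}{4} + \frac{\log{\left(2 \right)}}{4}.$$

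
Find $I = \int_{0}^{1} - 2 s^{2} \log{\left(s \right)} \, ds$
$\frac{2}{9}$

Begin with the known integral
$$J(a) = \int_{0}^{1} - 2 s^{a} \, ds = - \frac{2}{a + 1}.$$

Differentiating under the integral sign brings down a factor of $\ln s$:
$$\frac{dJ}{da} = \int_{0}^{1} - 2 s^{a} \log{\left(s \right)} \, ds = \frac{2}{\left(a + 1\right)^{2}}.$$

The integral on the left is $I$, so $I = \frac{2}{\left(a + 1\right)^{2}}$.

Setting $a = 2$:
$$I = \frac{2}{9}.$$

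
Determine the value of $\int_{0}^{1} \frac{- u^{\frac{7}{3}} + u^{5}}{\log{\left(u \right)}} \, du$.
$\log{\left(\frac{9}{5} \right)}$

Replace the exponent $5$ by a parameter $a$: let $I(a) = \int_{0}^{1} \frac{- u^{\frac{7}{3}} + u^{a}}{\log{\left(u \right)}} \, du$.

Since $\dfrac{\partial}{\partial a}\,u^{a} = u^{a} \ln u$, the $\ln u$ in the denominator cancels and
$$\frac{dI}{da} = \int_{0}^{1} u^{a} \, du = \left[\frac{u^{a+1}}{a+1}\right]_0^1 = \frac{1}{a + 1}.$$

Integrating with respect to $a$ gives $I(a) = \log{\left(\frac{3 a}{10} + \frac{3}{10} \right)} + C$.

At $a = \frac{7}{3}$ the integrand is identically $0$, so $I(\frac{7}{3}) = 0$. The closed form gives $0$, hence $C = 0$.

Setting $a = 5$:
$$I = \log{\left(\frac{9}{5} \right)}.$$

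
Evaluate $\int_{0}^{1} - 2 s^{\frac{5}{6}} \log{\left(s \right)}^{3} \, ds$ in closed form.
$\frac{15552}{14641}$

Start from the elementary integral
$$J(a) = \int_{0}^{1} - 2 s^{a} \, ds = - \frac{2}{a + 1}.$$

Differentiating under the integral sign brings down a factor of $\ln s$:
$$\frac{dJ}{da} = \int_{0}^{1} - 2 s^{a} \log{\left(s \right)} \, ds = \frac{2}{\left(a + 1\right)^{2}}.$$

Repeating $3$ times in total — each differentiation brings down another $\ln s$ — gives
$$\frac{d^{3}J}{da^{3}} = \int_{0}^{1} - 2 s^{a} \log{\left(s \right)}^{3} \, ds = \frac{12}{\left(a + 1\right)^{4}},$$
and the integrand here is exactly the target integrand, so $I = \frac{12}{\left(a + 1\right)^{4}}$.

Setting $a = \frac{5}{6}$:
$$I = \frac{15552}{14641}.$$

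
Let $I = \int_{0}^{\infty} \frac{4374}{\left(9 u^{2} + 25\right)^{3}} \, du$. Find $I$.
$\frac{2187 \pi}{25000}$

Start from the standard arctangent integral
$$J(a) = \int_{0}^{\infty} \frac{6}{a^{2} + u^{2}} \, du = \frac{3 \pi}{a}.$$

Differentiating under the integral sign with respect to $a$,
$$\frac{dJ}{da} = \int_{0}^{\infty} - \frac{12 a}{\left(a^{2} + u^{2}\right)^{2}} \, du = - \frac{3 \pi}{a^{2}},$$
so $\int_{0}^{\infty} \frac{6}{\left(a^{2} + u^{2}\right)^{2}} \, du = \frac{3 \pi}{2 a^{3}}$.

Repeating — each differentiation of $1/(u^2+a^2)^j$ produces $-2ja/(u^2+a^2)^{j+1}$ — and dividing through by $-2ja$ at each step yields, after $2$ differentiations in total,
$$\int_{0}^{\infty} \frac{6}{\left(a^{2} + u^{2}\right)^{3}} \, du = \frac{9 \pi}{8 a^{5}}.$$

Setting $a = \frac{5}{3}$:
$$I = \frac{2187 \pi}{25000}.$$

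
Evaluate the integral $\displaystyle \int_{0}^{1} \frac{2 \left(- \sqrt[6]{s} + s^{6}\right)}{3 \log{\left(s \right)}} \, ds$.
$\frac{2 \log{\left(6 \right)}}{3}$

Consider the one-parameter family: let $I(a) = \int_{0}^{1} \frac{2 \left(s^{6} - s^{a}\right)}{3 \log{\left(s \right)}} \, ds$.

Since $\dfrac{\partial}{\partial a}\,s^{a} = s^{a} \ln s$, the $\ln s$ in the denominator cancels and
$$\frac{dI}{da} = \int_{0}^{1} - \frac{2}{3} s^{a} \, ds = - \frac{2}{3} \left[\frac{s^{a+1}}{a+1}\right]_0^1 = - \frac{2}{3 a + 3}.$$

Integrating with respect to $a$ gives $I(a) = - \frac{2 \log{\left(a + 1 \right)}}{3} + \frac{2 \log{\left(7 \right)}}{3} + C$.

At $a = 6$ the integrand is identically $0$, so $I(6) = 0$. The closed form gives $0$, hence $C = 0$.

Setting $a = \frac{1}{6}$:
$$I = \frac{2 \log{\left(6 \right)}}{3}.$$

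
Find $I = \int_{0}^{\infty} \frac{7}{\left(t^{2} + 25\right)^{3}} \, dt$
$\frac{21 \pi}{50000}$

Recall the elementary integral
$$J(a) = \int_{0}^{\infty} \frac{7}{a^{2} + t^{2}} \, dt = \frac{7 \pi}{2 a}.$$

Differentiating under the integral sign with respect to $a$,
$$\frac{dJ}{da} = \int_{0}^{\infty} - \frac{14 a}{\left(a^{2} + t^{2}\right)^{2}} \, dt = - \frac{7 \pi}{2 a^{2}},$$
so $\int_{0}^{\infty} \frac{7}{\left(a^{2} + t^{2}\right)^{2}} \, dt = \frac{7 \pi}{4 a^{3}}$.

Repeating — each differentiation of $1/(t^2+a^2)^j$ produces $-2ja/(t^2+a^2)^{j+1}$ — and dividing through by $-2ja$ at each step yields, after $2$ differentiations in total,
$$\int_{0}^{\infty} \frac{7}{\left(a^{2} + t^{2}\right)^{3}} \, dt = \frac{21 \pi}{16 a^{5}}.$$

Setting $a = 5$:
$$I = \frac{21 \pi}{50000}.$$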